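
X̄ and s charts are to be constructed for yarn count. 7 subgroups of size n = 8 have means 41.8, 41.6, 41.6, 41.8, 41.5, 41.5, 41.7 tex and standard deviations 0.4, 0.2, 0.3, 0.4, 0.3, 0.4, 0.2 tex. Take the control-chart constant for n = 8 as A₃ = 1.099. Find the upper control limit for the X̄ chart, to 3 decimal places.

41.988

X̄̄ = (41.8 + 41.6 + 41.6 + 41.8 + 41.5 + 41.5 + 41.7) / 7 = 41.6429
s̄ = (0.4 + 0.2 + 0.3 + 0.4 + 0.3 + 0.4 + 0.2) / 7 = 0.3143
UCL = X̄̄ + A₃·s̄ = 41.6429 + 1.099 × 0.3143 = 41.9883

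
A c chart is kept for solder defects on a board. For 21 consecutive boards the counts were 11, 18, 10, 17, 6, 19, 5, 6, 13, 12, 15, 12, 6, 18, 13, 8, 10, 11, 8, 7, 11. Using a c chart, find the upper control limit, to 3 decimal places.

c̄ = (11 + 18 + 10 + 17 + 6 + 19 + 5 + 6 + 13 + 12 + 15 + 12 + 6 + 18 + 13 + 8 + 10 + 11 + 8 + 7 + 11) / 21 = 236 / 21 = 11.2381
UCL = c̄ + 3√c̄ = 11.2381 + 3 × √11.2381 = 11.2381 + 3 × 3.3523 = 21.2951

21.295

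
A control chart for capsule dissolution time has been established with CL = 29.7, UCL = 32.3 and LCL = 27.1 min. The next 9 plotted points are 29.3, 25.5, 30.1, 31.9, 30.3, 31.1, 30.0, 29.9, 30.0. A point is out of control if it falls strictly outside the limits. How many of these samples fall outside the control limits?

1

Compare each point to [27.1, 32.3]: sample 2 = 25.5 < LCL.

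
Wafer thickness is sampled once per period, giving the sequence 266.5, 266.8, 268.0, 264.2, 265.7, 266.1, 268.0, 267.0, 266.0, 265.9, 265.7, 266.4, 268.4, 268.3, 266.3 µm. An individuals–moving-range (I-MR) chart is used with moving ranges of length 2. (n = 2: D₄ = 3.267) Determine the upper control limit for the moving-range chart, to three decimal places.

Moving ranges: 0.3, 1.2, 3.8, 1.5, 0.4, 1.9, 1.0, 1.0, 0.1, 0.2, 0.7, 2.0, 0.1, 2.0; M̄R̄ = 16.2000 / 14 = 1.1571
UCL_MR = D₄·M̄R̄ = 3.267 × 1.1571 = 3.7804

3.780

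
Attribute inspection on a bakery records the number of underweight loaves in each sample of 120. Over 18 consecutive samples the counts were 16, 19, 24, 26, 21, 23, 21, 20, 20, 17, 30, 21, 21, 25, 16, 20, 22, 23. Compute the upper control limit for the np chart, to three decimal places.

33.966

p̄ = Σdᵢ / (k·n) = 385 / (18 × 120) = 0.17824
UCL = np̄ + 3·√(np̄(1−p̄)) = 21.3889 + 3 × √(21.3889×0.82176) = 21.3889 + 3 × 4.1924 = 33.9662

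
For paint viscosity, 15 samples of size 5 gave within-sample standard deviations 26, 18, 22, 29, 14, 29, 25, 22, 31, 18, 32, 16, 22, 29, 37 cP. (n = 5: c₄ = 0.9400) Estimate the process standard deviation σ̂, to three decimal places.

26.241

s̄ = (26 + 18 + 22 + 29 + 14 + 29 + 25 + 22 + 31 + 18 + 32 + 16 + 22 + 29 + 37) / 15 = 24.6667
σ̂ = s̄ / c₄ = 24.6667 / 0.9400 = 26.2411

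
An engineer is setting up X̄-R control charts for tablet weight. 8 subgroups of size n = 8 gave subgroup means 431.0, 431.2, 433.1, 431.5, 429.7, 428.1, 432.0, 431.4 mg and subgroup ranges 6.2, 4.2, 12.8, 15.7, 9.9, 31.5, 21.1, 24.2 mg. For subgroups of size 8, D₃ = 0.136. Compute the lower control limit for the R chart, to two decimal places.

R̄ = (6.2 + 4.2 + 12.8 + 15.7 + 9.9 + 31.5 + 21.1 + 24.2) / 8 = 125.6000 / 8 = 15.7000
LCL_R = D₃·R̄ = 0.136 × 15.7000 = 2.1352

2.14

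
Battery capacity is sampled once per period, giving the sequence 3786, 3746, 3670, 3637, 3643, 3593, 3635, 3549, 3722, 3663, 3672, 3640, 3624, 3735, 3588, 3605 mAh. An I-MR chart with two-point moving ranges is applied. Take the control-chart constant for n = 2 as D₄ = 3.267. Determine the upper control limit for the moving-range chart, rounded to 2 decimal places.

Moving ranges: 40, 76, 33, 6, 50, 42, 86, 173, 59, 9, 32, 16, 111, 147, 17; M̄R̄ = 897.0000 / 15 = 59.8000
UCL_MR = D₄·M̄R̄ = 3.267 × 59.8000 = 195.3666

195.37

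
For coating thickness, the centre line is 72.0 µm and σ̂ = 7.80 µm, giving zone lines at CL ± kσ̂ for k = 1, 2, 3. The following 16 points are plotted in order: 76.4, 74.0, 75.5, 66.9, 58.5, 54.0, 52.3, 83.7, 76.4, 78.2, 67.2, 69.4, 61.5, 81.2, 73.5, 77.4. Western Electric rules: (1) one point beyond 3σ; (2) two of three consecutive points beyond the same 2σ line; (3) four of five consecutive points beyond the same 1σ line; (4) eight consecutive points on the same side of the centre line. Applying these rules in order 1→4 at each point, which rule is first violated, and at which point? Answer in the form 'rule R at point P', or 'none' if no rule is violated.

rule 2 at point 7

Zone of each point (C = within 1σ̂, B = 1σ̂–2σ̂, A = 2σ̂–3σ̂, * = beyond 3σ̂; sign = side of CL): 1:+C, 2:+C, 3:+C, 4:-C, 5:-B, 6:-A, 7:-A, 8:+B, 9:+C, 10:+C, 11:-C, 12:-C, 13:-B, 14:+B, 15:+C, 16:+C
Rule 2 (two of three consecutive points beyond the same 2σ limit) is satisfied at point 7.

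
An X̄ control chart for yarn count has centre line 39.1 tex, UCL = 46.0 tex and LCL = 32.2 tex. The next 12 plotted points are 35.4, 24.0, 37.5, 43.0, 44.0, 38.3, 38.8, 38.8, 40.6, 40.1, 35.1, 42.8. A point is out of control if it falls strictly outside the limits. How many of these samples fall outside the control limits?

1

Compare each point to [32.2, 46.0]: sample 2 = 24.0 < LCL.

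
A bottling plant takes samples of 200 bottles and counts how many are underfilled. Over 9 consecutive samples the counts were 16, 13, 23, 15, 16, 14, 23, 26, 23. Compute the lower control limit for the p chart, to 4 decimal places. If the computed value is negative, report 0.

p̄ = Σdᵢ / (k·n) = 169 / (9 × 200) = 0.09389
LCL = p̄ − 3·√(p̄(1−p̄)/n) = 0.09389 − 3 × 0.02062 = 0.03202

0.0320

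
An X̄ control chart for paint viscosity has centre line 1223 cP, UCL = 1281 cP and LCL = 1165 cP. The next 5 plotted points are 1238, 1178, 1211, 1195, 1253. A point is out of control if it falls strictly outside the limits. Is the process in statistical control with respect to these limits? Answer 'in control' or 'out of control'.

in control

All 5 points lie within [1165, 1281].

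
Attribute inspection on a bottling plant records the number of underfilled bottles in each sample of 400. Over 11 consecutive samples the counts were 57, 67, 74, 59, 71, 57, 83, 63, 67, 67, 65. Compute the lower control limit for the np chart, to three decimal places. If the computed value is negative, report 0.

p̄ = Σdᵢ / (k·n) = 730 / (11 × 400) = 0.16591
LCL = np̄ − 3·√(np̄(1−p̄)) = 66.3636 − 3 × 7.4400 = 44.0437

44.044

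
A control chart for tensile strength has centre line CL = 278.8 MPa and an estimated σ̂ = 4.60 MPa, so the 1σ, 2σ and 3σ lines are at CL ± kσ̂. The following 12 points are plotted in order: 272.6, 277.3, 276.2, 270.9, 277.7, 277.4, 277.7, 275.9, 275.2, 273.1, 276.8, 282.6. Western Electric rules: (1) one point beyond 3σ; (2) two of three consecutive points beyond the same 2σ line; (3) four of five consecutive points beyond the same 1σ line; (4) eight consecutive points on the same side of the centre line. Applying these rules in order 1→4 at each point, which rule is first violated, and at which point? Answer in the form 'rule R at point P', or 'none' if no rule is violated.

Zone of each point (C = within 1σ̂, B = 1σ̂–2σ̂, A = 2σ̂–3σ̂, * = beyond 3σ̂; sign = side of CL): 1:-B, 2:-C, 3:-C, 4:-B, 5:-C, 6:-C, 7:-C, 8:-C, 9:-C, 10:-B, 11:-C, 12:+C
Rule 4 (eight consecutive points on the same side of the centre line) is satisfied at point 8.

rule 4 at point 8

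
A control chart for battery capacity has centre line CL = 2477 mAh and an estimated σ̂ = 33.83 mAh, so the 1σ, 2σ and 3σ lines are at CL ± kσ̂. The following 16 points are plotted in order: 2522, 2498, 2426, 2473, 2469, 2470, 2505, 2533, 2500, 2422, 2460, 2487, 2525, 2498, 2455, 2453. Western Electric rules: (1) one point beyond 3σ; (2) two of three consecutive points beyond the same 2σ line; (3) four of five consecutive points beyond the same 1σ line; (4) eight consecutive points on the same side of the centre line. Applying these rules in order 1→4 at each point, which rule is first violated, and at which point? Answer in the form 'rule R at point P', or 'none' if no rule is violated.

Zone of each point (C = within 1σ̂, B = 1σ̂–2σ̂, A = 2σ̂–3σ̂, * = beyond 3σ̂; sign = side of CL): 1:+B, 2:+C, 3:-B, 4:-C, 5:-C, 6:-C, 7:+C, 8:+B, 9:+C, 10:-B, 11:-C, 12:+C, 13:+B, 14:+C, 15:-C, 16:-C
No rule fires across all 16 points.

none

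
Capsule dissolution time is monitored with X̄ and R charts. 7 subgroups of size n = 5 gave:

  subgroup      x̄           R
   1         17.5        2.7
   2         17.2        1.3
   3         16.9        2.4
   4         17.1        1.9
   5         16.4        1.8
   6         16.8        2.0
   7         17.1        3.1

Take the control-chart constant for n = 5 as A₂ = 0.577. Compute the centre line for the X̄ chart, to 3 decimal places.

X̄̄ = (17.5 + 17.2 + 16.9 + 17.1 + 16.4 + 16.8 + 17.1) / 7 = 119.0000 / 7 = 17.0000
CL = X̄̄ = 17.0000

17.000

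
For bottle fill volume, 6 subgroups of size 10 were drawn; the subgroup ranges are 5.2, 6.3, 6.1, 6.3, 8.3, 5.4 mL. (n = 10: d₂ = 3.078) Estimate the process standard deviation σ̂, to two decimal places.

R̄ = (5.2 + 6.3 + 6.1 + 6.3 + 8.3 + 5.4) / 6 = 6.2667
σ̂ = R̄ / d₂ = 6.2667 / 3.078 = 2.0360

2.04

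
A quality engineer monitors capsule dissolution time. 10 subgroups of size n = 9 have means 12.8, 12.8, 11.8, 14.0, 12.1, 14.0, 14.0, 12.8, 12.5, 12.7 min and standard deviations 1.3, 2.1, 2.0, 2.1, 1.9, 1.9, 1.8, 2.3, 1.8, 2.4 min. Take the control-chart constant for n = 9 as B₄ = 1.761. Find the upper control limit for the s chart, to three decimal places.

3.452

s̄ = (1.3 + 2.1 + 2.0 + 2.1 + 1.9 + 1.9 + 1.8 + 2.3 + 1.8 + 2.4) / 10 = 1.9600
UCL_s = B₄·s̄ = 1.761 × 1.9600 = 3.4516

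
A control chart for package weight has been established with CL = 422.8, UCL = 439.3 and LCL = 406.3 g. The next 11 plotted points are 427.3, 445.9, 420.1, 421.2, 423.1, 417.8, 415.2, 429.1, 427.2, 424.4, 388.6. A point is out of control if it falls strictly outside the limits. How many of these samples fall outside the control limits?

Compare each point to [406.3, 439.3]: sample 2 = 445.9 > UCL; sample 11 = 388.6 < LCL.

2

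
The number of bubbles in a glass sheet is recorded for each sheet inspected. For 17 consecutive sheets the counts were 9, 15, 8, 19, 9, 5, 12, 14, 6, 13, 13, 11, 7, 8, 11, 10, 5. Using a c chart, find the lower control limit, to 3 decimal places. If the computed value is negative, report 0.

0.669

c̄ = (9 + 15 + 8 + 19 + 9 + 5 + 12 + 14 + 6 + 13 + 13 + 11 + 7 + 8 + 11 + 10 + 5) / 17 = 175 / 17 = 10.2941
LCL = c̄ − 3√c̄ = 10.2941 − 3 × 3.2084 = 0.6688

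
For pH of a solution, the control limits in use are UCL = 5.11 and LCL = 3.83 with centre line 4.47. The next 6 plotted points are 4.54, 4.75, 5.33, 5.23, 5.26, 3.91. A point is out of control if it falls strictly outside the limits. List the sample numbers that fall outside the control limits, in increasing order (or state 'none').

3, 4, 5

Compare each point to [3.83, 5.11]: sample 3 = 5.33 > UCL; sample 4 = 5.23 > UCL; sample 5 = 5.26 > UCL.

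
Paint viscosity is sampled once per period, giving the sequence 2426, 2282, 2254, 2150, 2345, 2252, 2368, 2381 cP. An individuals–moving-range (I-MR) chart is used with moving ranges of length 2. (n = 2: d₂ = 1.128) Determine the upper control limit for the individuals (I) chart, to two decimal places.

X̄ = (2426 + 2282 + 2254 + 2150 + 2345 + 2252 + 2368 + 2381) / 8 = 2307.2500
Moving ranges: 144, 28, 104, 195, 93, 116, 13; M̄R̄ = 693.0000 / 7 = 99.0000
UCL = X̄ + 3·M̄R̄/d₂ = 2307.2500 + 3 × 99.0000 / 1.128 = 2570.5479

2570.55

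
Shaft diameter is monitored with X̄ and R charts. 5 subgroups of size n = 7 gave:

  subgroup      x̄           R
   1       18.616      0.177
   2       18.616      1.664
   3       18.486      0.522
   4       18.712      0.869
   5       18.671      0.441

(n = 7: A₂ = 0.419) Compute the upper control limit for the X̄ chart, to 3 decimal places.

X̄̄ = (18.616 + 18.616 + 18.486 + 18.712 + 18.671) / 5 = 93.1010 / 5 = 18.6202
R̄ = (0.177 + 1.664 + 0.522 + 0.869 + 0.441) / 5 = 3.6730 / 5 = 0.7346
UCL = X̄̄ + A₂·R̄ = 18.6202 + 0.419 × 0.7346 = 18.9280

18.928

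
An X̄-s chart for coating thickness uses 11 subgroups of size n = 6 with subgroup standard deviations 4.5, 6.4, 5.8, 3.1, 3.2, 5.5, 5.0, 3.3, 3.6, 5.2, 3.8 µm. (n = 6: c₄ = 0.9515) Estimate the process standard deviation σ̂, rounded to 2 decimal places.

4.72

s̄ = (4.5 + 6.4 + 5.8 + 3.1 + 3.2 + 5.5 + 5.0 + 3.3 + 3.6 + 5.2 + 3.8) / 11 = 4.4909
σ̂ = s̄ / c₄ = 4.4909 / 0.9515 = 4.7198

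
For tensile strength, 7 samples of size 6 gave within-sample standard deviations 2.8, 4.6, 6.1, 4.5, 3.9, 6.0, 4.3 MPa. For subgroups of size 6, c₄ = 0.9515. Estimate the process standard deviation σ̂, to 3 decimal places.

s̄ = (2.8 + 4.6 + 6.1 + 4.5 + 3.9 + 6.0 + 4.3) / 7 = 4.6000
σ̂ = s̄ / c₄ = 4.6000 / 0.9515 = 4.8345

4.834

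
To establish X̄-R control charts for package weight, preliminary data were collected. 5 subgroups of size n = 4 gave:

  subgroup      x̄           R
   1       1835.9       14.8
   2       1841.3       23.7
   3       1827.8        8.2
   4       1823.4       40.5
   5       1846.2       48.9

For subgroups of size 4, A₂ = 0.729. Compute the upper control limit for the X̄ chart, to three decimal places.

1854.763

X̄̄ = (1835.9 + 1841.3 + 1827.8 + 1823.4 + 1846.2) / 5 = 9174.6000 / 5 = 1834.9200
R̄ = (14.8 + 23.7 + 8.2 + 40.5 + 48.9) / 5 = 136.1000 / 5 = 27.2200
UCL = X̄̄ + A₂·R̄ = 1834.9200 + 0.729 × 27.2200 = 1854.7634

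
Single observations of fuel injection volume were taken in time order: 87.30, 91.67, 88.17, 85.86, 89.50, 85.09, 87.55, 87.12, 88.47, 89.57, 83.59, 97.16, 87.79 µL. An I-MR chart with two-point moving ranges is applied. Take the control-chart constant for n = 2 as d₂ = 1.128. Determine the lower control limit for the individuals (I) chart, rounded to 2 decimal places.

X̄ = (87.30 + 91.67 + 88.17 + 85.86 + 89.50 + 85.09 + 87.55 + 87.12 + 88.47 + 89.57 + 83.59 + 97.16 + 87.79) / 13 = 88.3723
Moving ranges: 4.37, 3.50, 2.31, 3.64, 4.41, 2.46, 0.43, 1.35, 1.10, 5.98, 13.57, 9.37; M̄R̄ = 52.4900 / 12 = 4.3742
LCL = X̄ − 3·M̄R̄/d₂ = 88.3723 − 3 × 4.3742 / 1.128 = 76.7389

76.74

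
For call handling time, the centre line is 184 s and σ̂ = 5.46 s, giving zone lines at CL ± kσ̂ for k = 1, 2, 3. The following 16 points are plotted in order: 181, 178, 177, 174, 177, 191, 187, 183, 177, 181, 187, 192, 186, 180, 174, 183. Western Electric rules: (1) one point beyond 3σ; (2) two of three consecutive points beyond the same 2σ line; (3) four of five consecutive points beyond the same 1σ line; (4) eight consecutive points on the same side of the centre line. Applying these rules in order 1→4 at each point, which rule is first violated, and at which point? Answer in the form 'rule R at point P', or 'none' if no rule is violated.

rule 3 at point 5

Zone of each point (C = within 1σ̂, B = 1σ̂–2σ̂, A = 2σ̂–3σ̂, * = beyond 3σ̂; sign = side of CL): 1:-C, 2:-B, 3:-B, 4:-B, 5:-B, 6:+B, 7:+C, 8:-C, 9:-B, 10:-C, 11:+C, 12:+B, 13:+C, 14:-C, 15:-B, 16:-C
Rule 3 (four of five consecutive points beyond the same 1σ limit) is satisfied at point 5.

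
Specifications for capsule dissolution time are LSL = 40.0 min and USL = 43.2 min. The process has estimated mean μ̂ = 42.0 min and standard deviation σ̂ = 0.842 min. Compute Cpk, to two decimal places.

Cpu = (USL − μ̂) / (3σ̂) = (43.2 − 42.0) / (3 × 0.842) = 0.4751; Cpl = (μ̂ − LSL) / (3σ̂) = (42.0 − 40.0) / (3 × 0.842) = 0.7918; Cpk = min(Cpu, Cpl) = 0.4751

0.48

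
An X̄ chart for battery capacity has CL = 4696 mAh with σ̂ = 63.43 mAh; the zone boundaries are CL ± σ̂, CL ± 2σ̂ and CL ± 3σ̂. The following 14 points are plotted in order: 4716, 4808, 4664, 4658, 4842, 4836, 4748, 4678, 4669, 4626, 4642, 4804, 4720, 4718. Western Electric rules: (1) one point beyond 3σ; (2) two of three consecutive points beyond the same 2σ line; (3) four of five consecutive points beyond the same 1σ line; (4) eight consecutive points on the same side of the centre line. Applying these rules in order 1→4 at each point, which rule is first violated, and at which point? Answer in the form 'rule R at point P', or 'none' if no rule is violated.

Zone of each point (C = within 1σ̂, B = 1σ̂–2σ̂, A = 2σ̂–3σ̂, * = beyond 3σ̂; sign = side of CL): 1:+C, 2:+B, 3:-C, 4:-C, 5:+A, 6:+A, 7:+C, 8:-C, 9:-C, 10:-B, 11:-C, 12:+B, 13:+C, 14:+C
Rule 2 (two of three consecutive points beyond the same 2σ limit) is satisfied at point 6.

rule 2 at point 6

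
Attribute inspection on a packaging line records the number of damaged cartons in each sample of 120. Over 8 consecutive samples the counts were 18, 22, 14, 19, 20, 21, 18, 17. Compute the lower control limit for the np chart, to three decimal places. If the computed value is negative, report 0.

6.725

p̄ = Σdᵢ / (k·n) = 149 / (8 × 120) = 0.15521
LCL = np̄ − 3·√(np̄(1−p̄)) = 18.6250 − 3 × 3.9666 = 6.7251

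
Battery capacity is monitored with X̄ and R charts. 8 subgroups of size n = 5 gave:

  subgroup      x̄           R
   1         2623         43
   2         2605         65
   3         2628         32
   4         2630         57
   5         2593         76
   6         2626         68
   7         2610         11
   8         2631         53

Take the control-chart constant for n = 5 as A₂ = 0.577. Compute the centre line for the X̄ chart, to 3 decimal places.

X̄̄ = (2623 + 2605 + 2628 + 2630 + 2593 + 2626 + 2610 + 2631) / 8 = 20946.0000 / 8 = 2618.2500
CL = X̄̄ = 2618.2500

2618.250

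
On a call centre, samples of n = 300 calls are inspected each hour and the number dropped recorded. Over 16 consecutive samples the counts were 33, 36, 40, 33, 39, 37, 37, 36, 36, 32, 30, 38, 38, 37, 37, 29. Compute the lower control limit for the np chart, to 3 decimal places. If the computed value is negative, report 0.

18.716

p̄ = Σdᵢ / (k·n) = 568 / (16 × 300) = 0.11833
LCL = np̄ − 3·√(np̄(1−p̄)) = 35.5000 − 3 × 5.5946 = 18.7163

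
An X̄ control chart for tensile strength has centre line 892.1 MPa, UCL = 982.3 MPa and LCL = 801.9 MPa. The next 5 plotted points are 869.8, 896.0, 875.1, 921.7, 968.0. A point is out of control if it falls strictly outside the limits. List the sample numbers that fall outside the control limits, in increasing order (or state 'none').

none

All 5 points lie within [801.9, 982.3].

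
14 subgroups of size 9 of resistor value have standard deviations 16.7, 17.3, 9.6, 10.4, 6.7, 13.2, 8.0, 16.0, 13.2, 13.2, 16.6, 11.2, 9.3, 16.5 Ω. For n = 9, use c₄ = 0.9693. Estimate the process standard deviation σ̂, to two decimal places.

13.11

s̄ = (16.7 + 17.3 + 9.6 + 10.4 + 6.7 + 13.2 + 8.0 + 16.0 + 13.2 + 13.2 + 16.6 + 11.2 + 9.3 + 16.5) / 14 = 12.7071
σ̂ = s̄ / c₄ = 12.7071 / 0.9693 = 13.1096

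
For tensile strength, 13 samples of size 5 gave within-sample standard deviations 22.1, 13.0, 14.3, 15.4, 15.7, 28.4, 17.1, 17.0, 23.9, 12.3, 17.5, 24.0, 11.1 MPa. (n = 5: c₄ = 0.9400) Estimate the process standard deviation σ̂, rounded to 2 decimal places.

s̄ = (22.1 + 13.0 + 14.3 + 15.4 + 15.7 + 28.4 + 17.1 + 17.0 + 23.9 + 12.3 + 17.5 + 24.0 + 11.1) / 13 = 17.8308
σ̂ = s̄ / c₄ = 17.8308 / 0.9400 = 18.9689

18.97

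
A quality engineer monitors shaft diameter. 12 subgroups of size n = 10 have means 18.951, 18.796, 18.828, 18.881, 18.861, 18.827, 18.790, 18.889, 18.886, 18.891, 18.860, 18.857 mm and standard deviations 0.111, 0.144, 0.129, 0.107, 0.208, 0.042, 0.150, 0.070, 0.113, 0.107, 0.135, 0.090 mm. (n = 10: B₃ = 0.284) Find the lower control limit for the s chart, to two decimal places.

s̄ = (0.111 + 0.144 + 0.129 + 0.107 + 0.208 + 0.042 + 0.150 + 0.070 + 0.113 + 0.107 + 0.135 + 0.090) / 12 = 0.1172
LCL_s = B₃·s̄ = 0.284 × 0.1172 = 0.0333

0.03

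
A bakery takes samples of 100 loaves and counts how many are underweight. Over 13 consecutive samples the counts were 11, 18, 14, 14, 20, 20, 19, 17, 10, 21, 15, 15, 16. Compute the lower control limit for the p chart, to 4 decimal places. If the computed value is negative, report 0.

0.0511

p̄ = Σdᵢ / (k·n) = 210 / (13 × 100) = 0.16154
LCL = p̄ − 3·√(p̄(1−p̄)/n) = 0.16154 − 3 × 0.03680 = 0.05113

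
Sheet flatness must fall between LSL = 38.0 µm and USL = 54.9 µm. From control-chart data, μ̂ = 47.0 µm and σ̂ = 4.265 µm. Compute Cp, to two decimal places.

0.66

Cp = (USL − LSL) / (6σ̂) = (54.9 − 38.0) / (6 × 4.265) = 16.9000 / 25.5900 = 0.6604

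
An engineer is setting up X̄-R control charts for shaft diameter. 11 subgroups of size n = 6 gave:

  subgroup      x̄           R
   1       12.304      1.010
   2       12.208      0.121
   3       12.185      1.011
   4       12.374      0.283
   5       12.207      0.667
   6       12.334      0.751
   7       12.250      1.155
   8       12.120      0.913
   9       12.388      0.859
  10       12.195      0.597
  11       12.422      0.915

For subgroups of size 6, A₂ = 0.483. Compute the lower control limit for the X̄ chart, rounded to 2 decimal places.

11.91

X̄̄ = (12.304 + 12.208 + 12.185 + 12.374 + 12.207 + 12.334 + 12.250 + 12.120 + 12.388 + 12.195 + 12.422) / 11 = 134.9870 / 11 = 12.2715
R̄ = (1.010 + 0.121 + 1.011 + 0.283 + 0.667 + 0.751 + 1.155 + 0.913 + 0.859 + 0.597 + 0.915) / 11 = 8.2820 / 11 = 0.7529
LCL = X̄̄ − A₂·R̄ = 12.2715 − 0.483 × 0.7529 = 11.9079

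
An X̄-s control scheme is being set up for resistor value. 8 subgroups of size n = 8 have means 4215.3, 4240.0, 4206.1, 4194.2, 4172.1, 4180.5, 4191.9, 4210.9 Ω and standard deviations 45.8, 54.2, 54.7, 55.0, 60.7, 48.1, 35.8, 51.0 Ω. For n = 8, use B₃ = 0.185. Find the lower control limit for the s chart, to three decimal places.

s̄ = (45.8 + 54.2 + 54.7 + 55.0 + 60.7 + 48.1 + 35.8 + 51.0) / 8 = 50.6625
LCL_s = B₃·s̄ = 0.185 × 50.6625 = 9.3726

9.373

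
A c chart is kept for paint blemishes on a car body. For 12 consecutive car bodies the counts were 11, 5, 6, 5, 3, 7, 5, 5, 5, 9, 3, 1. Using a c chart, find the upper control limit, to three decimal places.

c̄ = (11 + 5 + 6 + 5 + 3 + 7 + 5 + 5 + 5 + 9 + 3 + 1) / 12 = 65 / 12 = 5.4167
UCL = c̄ + 3√c̄ = 5.4167 + 3 × √5.4167 = 5.4167 + 3 × 2.3274 = 12.3988

12.399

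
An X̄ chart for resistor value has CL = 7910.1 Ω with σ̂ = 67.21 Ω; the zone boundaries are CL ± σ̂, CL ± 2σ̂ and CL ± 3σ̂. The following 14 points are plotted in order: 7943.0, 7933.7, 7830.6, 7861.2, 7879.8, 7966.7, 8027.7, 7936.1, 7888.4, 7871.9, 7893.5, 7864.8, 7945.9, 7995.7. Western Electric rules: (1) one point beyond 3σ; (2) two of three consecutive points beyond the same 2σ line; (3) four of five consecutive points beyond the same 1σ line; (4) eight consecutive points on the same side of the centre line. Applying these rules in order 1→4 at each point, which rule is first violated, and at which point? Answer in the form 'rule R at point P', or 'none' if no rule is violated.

none

Zone of each point (C = within 1σ̂, B = 1σ̂–2σ̂, A = 2σ̂–3σ̂, * = beyond 3σ̂; sign = side of CL): 1:+C, 2:+C, 3:-B, 4:-C, 5:-C, 6:+C, 7:+B, 8:+C, 9:-C, 10:-C, 11:-C, 12:-C, 13:+C, 14:+B
No rule fires across all 14 points.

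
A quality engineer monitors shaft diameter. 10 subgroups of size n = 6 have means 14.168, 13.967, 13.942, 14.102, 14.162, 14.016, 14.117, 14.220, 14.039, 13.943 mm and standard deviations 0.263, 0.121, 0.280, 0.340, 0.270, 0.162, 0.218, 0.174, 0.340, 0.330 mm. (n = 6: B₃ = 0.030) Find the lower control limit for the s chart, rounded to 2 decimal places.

0.01

s̄ = (0.263 + 0.121 + 0.280 + 0.340 + 0.270 + 0.162 + 0.218 + 0.174 + 0.340 + 0.330) / 10 = 0.2498
LCL_s = B₃·s̄ = 0.030 × 0.2498 = 0.0075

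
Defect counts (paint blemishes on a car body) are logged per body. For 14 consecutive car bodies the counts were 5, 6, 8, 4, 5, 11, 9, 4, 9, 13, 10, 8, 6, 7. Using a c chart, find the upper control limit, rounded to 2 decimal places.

15.72

c̄ = (5 + 6 + 8 + 4 + 5 + 11 + 9 + 4 + 9 + 13 + 10 + 8 + 6 + 7) / 14 = 105 / 14 = 7.5000
UCL = c̄ + 3√c̄ = 7.5000 + 3 × √7.5000 = 7.5000 + 3 × 2.7386 = 15.7158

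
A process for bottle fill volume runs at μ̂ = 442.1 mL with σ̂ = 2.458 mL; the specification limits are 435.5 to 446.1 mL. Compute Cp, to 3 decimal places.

0.719

Cp = (USL − LSL) / (6σ̂) = (446.1 − 435.5) / (6 × 2.458) = 10.6000 / 14.7480 = 0.7187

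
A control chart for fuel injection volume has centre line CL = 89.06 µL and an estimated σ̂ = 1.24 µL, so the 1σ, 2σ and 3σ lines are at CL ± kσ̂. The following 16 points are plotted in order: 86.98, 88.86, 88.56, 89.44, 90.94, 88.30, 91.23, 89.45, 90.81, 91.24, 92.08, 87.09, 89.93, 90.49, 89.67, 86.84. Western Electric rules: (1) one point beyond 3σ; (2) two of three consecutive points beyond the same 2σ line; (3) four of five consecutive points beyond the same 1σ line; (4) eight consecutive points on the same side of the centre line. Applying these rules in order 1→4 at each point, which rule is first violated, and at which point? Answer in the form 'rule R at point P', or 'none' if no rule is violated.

rule 3 at point 11

Zone of each point (C = within 1σ̂, B = 1σ̂–2σ̂, A = 2σ̂–3σ̂, * = beyond 3σ̂; sign = side of CL): 1:-B, 2:-C, 3:-C, 4:+C, 5:+B, 6:-C, 7:+B, 8:+C, 9:+B, 10:+B, 11:+A, 12:-B, 13:+C, 14:+B, 15:+C, 16:-B
Rule 3 (four of five consecutive points beyond the same 1σ limit) is satisfied at point 11.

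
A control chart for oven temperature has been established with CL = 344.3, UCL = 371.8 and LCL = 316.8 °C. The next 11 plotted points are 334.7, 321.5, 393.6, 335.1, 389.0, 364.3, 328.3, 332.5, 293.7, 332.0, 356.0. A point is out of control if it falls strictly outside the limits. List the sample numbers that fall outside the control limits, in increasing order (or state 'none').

3, 5, 9

Compare each point to [316.8, 371.8]: sample 3 = 393.6 > UCL; sample 5 = 389.0 > UCL; sample 9 = 293.7 < LCL.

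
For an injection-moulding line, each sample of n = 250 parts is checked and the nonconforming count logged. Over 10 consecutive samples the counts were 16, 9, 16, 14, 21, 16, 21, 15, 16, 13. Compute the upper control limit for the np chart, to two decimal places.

27.21

p̄ = Σdᵢ / (k·n) = 157 / (10 × 250) = 0.06280
UCL = np̄ + 3·√(np̄(1−p̄)) = 15.7000 + 3 × √(15.7000×0.93720) = 15.7000 + 3 × 3.8359 = 27.2077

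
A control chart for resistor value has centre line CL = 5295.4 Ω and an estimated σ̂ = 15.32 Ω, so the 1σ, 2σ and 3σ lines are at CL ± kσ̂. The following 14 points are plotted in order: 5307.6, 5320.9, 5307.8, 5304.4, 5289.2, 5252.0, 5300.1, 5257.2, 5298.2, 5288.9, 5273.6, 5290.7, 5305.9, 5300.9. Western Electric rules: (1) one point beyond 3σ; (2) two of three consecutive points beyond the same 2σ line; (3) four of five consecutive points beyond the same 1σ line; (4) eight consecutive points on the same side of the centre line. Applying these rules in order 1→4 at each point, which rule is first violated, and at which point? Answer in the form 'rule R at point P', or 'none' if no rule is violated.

Zone of each point (C = within 1σ̂, B = 1σ̂–2σ̂, A = 2σ̂–3σ̂, * = beyond 3σ̂; sign = side of CL): 1:+C, 2:+B, 3:+C, 4:+C, 5:-C, 6:-A, 7:+C, 8:-A, 9:+C, 10:-C, 11:-B, 12:-C, 13:+C, 14:+C
Rule 2 (two of three consecutive points beyond the same 2σ limit) is satisfied at point 8.

rule 2 at point 8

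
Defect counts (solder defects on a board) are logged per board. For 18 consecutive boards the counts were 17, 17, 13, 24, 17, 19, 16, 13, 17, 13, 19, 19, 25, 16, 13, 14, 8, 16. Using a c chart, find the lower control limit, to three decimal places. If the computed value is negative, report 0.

c̄ = (17 + 17 + 13 + 24 + 17 + 19 + 16 + 13 + 17 + 13 + 19 + 19 + 25 + 16 + 13 + 14 + 8 + 16) / 18 = 296 / 18 = 16.4444
LCL = c̄ − 3√c̄ = 16.4444 − 3 × 4.0552 = 4.2789

4.279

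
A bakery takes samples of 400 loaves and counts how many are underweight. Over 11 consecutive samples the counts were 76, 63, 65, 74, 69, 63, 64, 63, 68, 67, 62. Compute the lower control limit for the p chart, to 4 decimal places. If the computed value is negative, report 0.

0.1109

p̄ = Σdᵢ / (k·n) = 734 / (11 × 400) = 0.16682
LCL = p̄ − 3·√(p̄(1−p̄)/n) = 0.16682 − 3 × 0.01864 = 0.11090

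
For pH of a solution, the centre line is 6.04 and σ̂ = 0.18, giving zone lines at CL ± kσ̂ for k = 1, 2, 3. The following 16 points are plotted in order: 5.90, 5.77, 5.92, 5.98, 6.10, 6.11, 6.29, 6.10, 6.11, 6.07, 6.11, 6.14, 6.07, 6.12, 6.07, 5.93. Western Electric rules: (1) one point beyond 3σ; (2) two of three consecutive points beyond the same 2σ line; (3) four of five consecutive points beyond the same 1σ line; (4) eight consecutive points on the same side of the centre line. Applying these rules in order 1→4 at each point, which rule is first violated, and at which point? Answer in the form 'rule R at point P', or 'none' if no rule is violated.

rule 4 at point 12

Zone of each point (C = within 1σ̂, B = 1σ̂–2σ̂, A = 2σ̂–3σ̂, * = beyond 3σ̂; sign = side of CL): 1:-C, 2:-B, 3:-C, 4:-C, 5:+C, 6:+C, 7:+B, 8:+C, 9:+C, 10:+C, 11:+C, 12:+C, 13:+C, 14:+C, 15:+C, 16:-C
Rule 4 (eight consecutive points on the same side of the centre line) is satisfied at point 12.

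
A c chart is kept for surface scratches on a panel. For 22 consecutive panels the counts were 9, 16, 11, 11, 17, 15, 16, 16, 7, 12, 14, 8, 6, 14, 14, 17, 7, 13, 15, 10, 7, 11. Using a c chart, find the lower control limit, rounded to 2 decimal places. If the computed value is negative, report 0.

1.66

c̄ = (9 + 16 + 11 + 11 + 17 + 15 + 16 + 16 + 7 + 12 + 14 + 8 + 6 + 14 + 14 + 17 + 7 + 13 + 15 + 10 + 7 + 11) / 22 = 266 / 22 = 12.0909
LCL = c̄ − 3√c̄ = 12.0909 − 3 × 3.4772 = 1.6593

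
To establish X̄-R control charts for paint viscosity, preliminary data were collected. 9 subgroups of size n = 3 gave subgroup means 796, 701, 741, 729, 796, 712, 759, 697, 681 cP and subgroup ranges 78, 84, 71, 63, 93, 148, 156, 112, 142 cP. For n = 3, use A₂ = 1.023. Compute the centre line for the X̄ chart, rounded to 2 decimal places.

X̄̄ = (796 + 701 + 741 + 729 + 796 + 712 + 759 + 697 + 681) / 9 = 6612.0000 / 9 = 734.6667
CL = X̄̄ = 734.6667

734.67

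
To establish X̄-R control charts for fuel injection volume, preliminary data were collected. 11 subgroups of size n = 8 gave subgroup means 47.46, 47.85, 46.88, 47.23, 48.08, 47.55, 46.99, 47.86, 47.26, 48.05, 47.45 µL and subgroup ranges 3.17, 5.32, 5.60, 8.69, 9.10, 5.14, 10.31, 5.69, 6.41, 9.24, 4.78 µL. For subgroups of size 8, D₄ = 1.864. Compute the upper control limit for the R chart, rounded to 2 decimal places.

R̄ = (3.17 + 5.32 + 5.60 + 8.69 + 9.10 + 5.14 + 10.31 + 5.69 + 6.41 + 9.24 + 4.78) / 11 = 73.4500 / 11 = 6.6773
UCL_R = D₄·R̄ = 1.864 × 6.6773 = 12.4464

12.45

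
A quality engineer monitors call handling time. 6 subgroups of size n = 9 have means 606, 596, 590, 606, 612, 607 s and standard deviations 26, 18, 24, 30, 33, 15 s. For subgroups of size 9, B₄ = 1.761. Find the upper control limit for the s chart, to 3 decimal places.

s̄ = (26 + 18 + 24 + 30 + 33 + 15) / 6 = 24.3333
UCL_s = B₄·s̄ = 1.761 × 24.3333 = 42.8510

42.851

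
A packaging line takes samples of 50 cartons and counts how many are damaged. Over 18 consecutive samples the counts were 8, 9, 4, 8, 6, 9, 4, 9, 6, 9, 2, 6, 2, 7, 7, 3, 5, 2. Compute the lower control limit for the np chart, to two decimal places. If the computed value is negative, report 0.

0.00

p̄ = Σdᵢ / (k·n) = 106 / (18 × 50) = 0.11778
LCL = np̄ − 3·√(np̄(1−p̄)) = 5.8889 − 3 × 2.2793 = -0.9491 → 0 (negative, so LCL = 0)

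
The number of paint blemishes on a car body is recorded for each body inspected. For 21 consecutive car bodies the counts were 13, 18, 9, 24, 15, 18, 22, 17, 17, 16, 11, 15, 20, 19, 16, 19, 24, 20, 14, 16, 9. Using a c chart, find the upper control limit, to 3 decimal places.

c̄ = (13 + 18 + 9 + 24 + 15 + 18 + 22 + 17 + 17 + 16 + 11 + 15 + 20 + 19 + 16 + 19 + 24 + 20 + 14 + 16 + 9) / 21 = 352 / 21 = 16.7619
UCL = c̄ + 3√c̄ = 16.7619 + 3 × √16.7619 = 16.7619 + 3 × 4.0941 = 29.0443

29.044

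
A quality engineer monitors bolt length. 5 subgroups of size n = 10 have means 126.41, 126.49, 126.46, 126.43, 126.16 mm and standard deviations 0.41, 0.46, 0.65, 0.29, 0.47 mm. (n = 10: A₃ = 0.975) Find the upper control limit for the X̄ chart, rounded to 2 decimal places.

126.83

X̄̄ = (126.41 + 126.49 + 126.46 + 126.43 + 126.16) / 5 = 126.3900
s̄ = (0.41 + 0.46 + 0.65 + 0.29 + 0.47) / 5 = 0.4560
UCL = X̄̄ + A₃·s̄ = 126.3900 + 0.975 × 0.4560 = 126.8346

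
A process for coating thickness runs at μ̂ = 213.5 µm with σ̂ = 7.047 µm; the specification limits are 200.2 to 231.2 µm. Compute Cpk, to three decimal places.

0.629

Cpu = (USL − μ̂) / (3σ̂) = (231.2 − 213.5) / (3 × 7.047) = 0.8372; Cpl = (μ̂ − LSL) / (3σ̂) = (213.5 − 200.2) / (3 × 7.047) = 0.6291; Cpk = min(Cpu, Cpl) = 0.6291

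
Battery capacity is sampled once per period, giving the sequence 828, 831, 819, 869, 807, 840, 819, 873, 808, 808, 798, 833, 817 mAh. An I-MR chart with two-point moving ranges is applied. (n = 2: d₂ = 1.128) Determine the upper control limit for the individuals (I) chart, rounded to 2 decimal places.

X̄ = (828 + 831 + 819 + 869 + 807 + 840 + 819 + 873 + 808 + 808 + 798 + 833 + 817) / 13 = 826.9231
Moving ranges: 3, 12, 50, 62, 33, 21, 54, 65, 0, 10, 35, 16; M̄R̄ = 361.0000 / 12 = 30.0833
UCL = X̄ + 3·M̄R̄/d₂ = 826.9231 + 3 × 30.0833 / 1.128 = 906.9319

906.93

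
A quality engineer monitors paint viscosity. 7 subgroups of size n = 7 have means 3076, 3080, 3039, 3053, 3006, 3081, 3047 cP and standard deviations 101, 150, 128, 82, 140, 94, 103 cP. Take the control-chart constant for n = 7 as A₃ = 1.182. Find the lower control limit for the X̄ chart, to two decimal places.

X̄̄ = (3076 + 3080 + 3039 + 3053 + 3006 + 3081 + 3047) / 7 = 3054.5714
s̄ = (101 + 150 + 128 + 82 + 140 + 94 + 103) / 7 = 114.0000
LCL = X̄̄ − A₃·s̄ = 3054.5714 − 1.182 × 114.0000 = 2919.8234

2919.82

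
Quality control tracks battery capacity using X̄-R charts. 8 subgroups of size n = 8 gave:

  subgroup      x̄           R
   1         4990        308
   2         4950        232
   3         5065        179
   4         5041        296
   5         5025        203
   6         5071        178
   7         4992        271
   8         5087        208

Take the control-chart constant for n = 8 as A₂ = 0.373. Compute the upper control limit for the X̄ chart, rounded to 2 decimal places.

X̄̄ = (4990 + 4950 + 5065 + 5041 + 5025 + 5071 + 4992 + 5087) / 8 = 40221.0000 / 8 = 5027.6250
R̄ = (308 + 232 + 179 + 296 + 203 + 178 + 271 + 208) / 8 = 1875.0000 / 8 = 234.3750
UCL = X̄̄ + A₂·R̄ = 5027.6250 + 0.373 × 234.3750 = 5115.0469

5115.05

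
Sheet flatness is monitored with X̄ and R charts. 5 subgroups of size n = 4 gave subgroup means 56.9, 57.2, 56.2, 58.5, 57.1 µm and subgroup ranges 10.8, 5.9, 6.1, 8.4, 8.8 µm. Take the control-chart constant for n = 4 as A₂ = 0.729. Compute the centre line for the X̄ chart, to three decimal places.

57.180

X̄̄ = (56.9 + 57.2 + 56.2 + 58.5 + 57.1) / 5 = 285.9000 / 5 = 57.1800
CL = X̄̄ = 57.1800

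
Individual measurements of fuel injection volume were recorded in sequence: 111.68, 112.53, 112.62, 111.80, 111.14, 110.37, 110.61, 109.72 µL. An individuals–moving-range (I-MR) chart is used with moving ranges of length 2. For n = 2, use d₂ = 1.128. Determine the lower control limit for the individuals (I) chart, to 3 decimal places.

109.667

X̄ = (111.68 + 112.53 + 112.62 + 111.80 + 111.14 + 110.37 + 110.61 + 109.72) / 8 = 111.3088
Moving ranges: 0.85, 0.09, 0.82, 0.66, 0.77, 0.24, 0.89; M̄R̄ = 4.3200 / 7 = 0.6171
LCL = X̄ − 3·M̄R̄/d₂ = 111.3088 − 3 × 0.6171 / 1.128 = 109.6674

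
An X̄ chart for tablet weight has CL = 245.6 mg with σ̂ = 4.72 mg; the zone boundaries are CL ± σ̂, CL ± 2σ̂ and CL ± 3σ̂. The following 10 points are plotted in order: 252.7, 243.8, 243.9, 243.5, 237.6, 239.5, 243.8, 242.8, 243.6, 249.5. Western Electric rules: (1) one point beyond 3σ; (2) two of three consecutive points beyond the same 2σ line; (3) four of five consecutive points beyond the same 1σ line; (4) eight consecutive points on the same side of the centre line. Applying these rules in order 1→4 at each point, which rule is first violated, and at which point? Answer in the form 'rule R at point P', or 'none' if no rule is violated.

rule 4 at point 9

Zone of each point (C = within 1σ̂, B = 1σ̂–2σ̂, A = 2σ̂–3σ̂, * = beyond 3σ̂; sign = side of CL): 1:+B, 2:-C, 3:-C, 4:-C, 5:-B, 6:-B, 7:-C, 8:-C, 9:-C, 10:+C
Rule 4 (eight consecutive points on the same side of the centre line) is satisfied at point 9.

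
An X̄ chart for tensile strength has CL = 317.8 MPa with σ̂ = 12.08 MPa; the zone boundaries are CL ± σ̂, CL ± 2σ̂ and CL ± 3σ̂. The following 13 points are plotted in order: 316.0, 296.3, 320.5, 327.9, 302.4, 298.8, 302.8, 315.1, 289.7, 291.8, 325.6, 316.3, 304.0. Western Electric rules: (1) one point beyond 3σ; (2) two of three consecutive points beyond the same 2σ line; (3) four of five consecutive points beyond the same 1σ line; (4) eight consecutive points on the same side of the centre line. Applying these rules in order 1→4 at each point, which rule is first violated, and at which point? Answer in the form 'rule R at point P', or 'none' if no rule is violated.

Zone of each point (C = within 1σ̂, B = 1σ̂–2σ̂, A = 2σ̂–3σ̂, * = beyond 3σ̂; sign = side of CL): 1:-C, 2:-B, 3:+C, 4:+C, 5:-B, 6:-B, 7:-B, 8:-C, 9:-A, 10:-A, 11:+C, 12:-C, 13:-B
Rule 3 (four of five consecutive points beyond the same 1σ limit) is satisfied at point 9.

rule 3 at point 9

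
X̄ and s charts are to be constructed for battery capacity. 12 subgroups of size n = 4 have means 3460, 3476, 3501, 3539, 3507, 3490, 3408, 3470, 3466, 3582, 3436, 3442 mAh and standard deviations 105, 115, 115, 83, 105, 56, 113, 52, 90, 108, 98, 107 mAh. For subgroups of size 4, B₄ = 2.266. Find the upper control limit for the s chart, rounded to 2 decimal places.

s̄ = (105 + 115 + 115 + 83 + 105 + 56 + 113 + 52 + 90 + 108 + 98 + 107) / 12 = 95.5833
UCL_s = B₄·s̄ = 2.266 × 95.5833 = 216.5918

216.59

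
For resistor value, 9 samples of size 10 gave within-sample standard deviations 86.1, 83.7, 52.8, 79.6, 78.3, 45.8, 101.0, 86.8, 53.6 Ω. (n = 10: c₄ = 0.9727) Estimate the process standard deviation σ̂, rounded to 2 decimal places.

76.27

s̄ = (86.1 + 83.7 + 52.8 + 79.6 + 78.3 + 45.8 + 101.0 + 86.8 + 53.6) / 9 = 74.1889
σ̂ = s̄ / c₄ = 74.1889 / 0.9727 = 76.2711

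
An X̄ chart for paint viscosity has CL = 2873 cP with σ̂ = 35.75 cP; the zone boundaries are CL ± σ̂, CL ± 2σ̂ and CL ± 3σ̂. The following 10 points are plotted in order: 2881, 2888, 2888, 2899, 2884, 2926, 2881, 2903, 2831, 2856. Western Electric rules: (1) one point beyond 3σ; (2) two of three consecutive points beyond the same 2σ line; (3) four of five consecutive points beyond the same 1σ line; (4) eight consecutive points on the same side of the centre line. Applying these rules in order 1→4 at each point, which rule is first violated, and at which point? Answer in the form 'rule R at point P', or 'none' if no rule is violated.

rule 4 at point 8

Zone of each point (C = within 1σ̂, B = 1σ̂–2σ̂, A = 2σ̂–3σ̂, * = beyond 3σ̂; sign = side of CL): 1:+C, 2:+C, 3:+C, 4:+C, 5:+C, 6:+B, 7:+C, 8:+C, 9:-B, 10:-C
Rule 4 (eight consecutive points on the same side of the centre line) is satisfied at point 8.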